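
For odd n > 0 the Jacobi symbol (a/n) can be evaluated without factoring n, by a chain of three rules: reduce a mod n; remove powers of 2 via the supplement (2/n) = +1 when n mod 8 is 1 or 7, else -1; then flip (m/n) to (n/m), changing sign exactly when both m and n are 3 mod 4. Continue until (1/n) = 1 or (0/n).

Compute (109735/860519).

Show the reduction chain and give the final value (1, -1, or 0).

-1

flip (109735/860519) -> (860519/109735): both odd, 109735 mod 4 = 3, 860519 mod 4 = 3, so the flip contributes -1; sign now -1
(860519/109735): 860519 mod 109735 = 92374, so (860519/109735) = (92374/109735)
factor out 2^1: 92374 = 2^1·46187; with 109735 mod 8 = 7, (2/109735) = +1; sign now -1; continue with (46187/109735)
flip (46187/109735) -> (109735/46187): both odd, 46187 mod 4 = 3, 109735 mod 4 = 3, so the flip contributes -1; sign now +1
(109735/46187): 109735 mod 46187 = 17361, so (109735/46187) = (17361/46187)
flip (17361/46187) -> (46187/17361): both odd, 17361 mod 4 = 1, 46187 mod 4 = 3, so the flip contributes +1; sign now +1
(46187/17361): 46187 mod 17361 = 11465, so (46187/17361) = (11465/17361)
flip (11465/17361) -> (17361/11465): both odd, 11465 mod 4 = 1, 17361 mod 4 = 1, so the flip contributes +1; sign now +1
(17361/11465): 17361 mod 11465 = 5896, so (17361/11465) = (5896/11465)
factor out 2^3: 5896 = 2^3·737; with 11465 mod 8 = 1, (2/11465) = +1; sign now +1; continue with (737/11465)
flip (737/11465) -> (11465/737): both odd, 737 mod 4 = 1, 11465 mod 4 = 1, so the flip contributes +1; sign now +1
(11465/737): 11465 mod 737 = 410, so (11465/737) = (410/737)
factor out 2^1: 410 = 2^1·205; with 737 mod 8 = 1, (2/737) = +1; sign now +1; continue with (205/737)
flip (205/737) -> (737/205): both odd, 205 mod 4 = 1, 737 mod 4 = 1, so the flip contributes +1; sign now +1
(737/205): 737 mod 205 = 122, so (737/205) = (122/205)
factor out 2^1: 122 = 2^1·61; with 205 mod 8 = 5, (2/205) = -1; sign now -1; continue with (61/205)
flip (61/205) -> (205/61): both odd, 61 mod 4 = 1, 205 mod 4 = 1, so the flip contributes +1; sign now -1
(205/61): 205 mod 61 = 22, so (205/61) = (22/61)
factor out 2^1: 22 = 2^1·11; with 61 mod 8 = 5, (2/61) = -1; sign now +1; continue with (11/61)
flip (11/61) -> (61/11): both odd, 11 mod 4 = 3, 61 mod 4 = 1, so the flip contributes +1; sign now +1
(61/11): 61 mod 11 = 6, so (61/11) = (6/11)
factor out 2^1: 6 = 2^1·3; with 11 mod 8 = 3, (2/11) = -1; sign now -1; continue with (3/11)
flip (3/11) -> (11/3): both odd, 3 mod 4 = 3, 11 mod 4 = 3, so the flip contributes -1; sign now +1
(11/3): 11 mod 3 = 2, so (11/3) = (2/3)
factor out 2^1: 2 = 2^1·1; with 3 mod 8 = 3, (2/3) = -1; sign now -1; continue with (1/3)
reached (1/3) = 1, so the symbol is -1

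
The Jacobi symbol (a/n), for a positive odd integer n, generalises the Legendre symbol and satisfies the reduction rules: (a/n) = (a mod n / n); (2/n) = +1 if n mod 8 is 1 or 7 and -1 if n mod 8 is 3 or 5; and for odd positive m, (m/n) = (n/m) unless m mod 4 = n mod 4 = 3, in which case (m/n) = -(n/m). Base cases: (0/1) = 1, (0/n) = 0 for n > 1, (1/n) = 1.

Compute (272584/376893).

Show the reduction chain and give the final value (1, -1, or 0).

272584 = 2^3·34073; (2/376893) = -1 since 376893 mod 8 = 5, so (272584/376893) = (-1)^3·(34073/376893); sign now -1
reciprocity: (34073/376893) = +1·(376893/34073) since 34073 mod 4 = 1, 376893 mod 4 = 1; sign now -1
(376893/34073) = (2090/34073)   [reduce mod 34073]
2090 = 2^1·1045; (2/34073) = +1 since 34073 mod 8 = 1, so (2090/34073) = (+1)^1·(1045/34073); sign now -1
reciprocity: (1045/34073) = +1·(34073/1045) since 1045 mod 4 = 1, 34073 mod 4 = 1; sign now -1
(34073/1045) = (633/1045)   [reduce mod 1045]
reciprocity: (633/1045) = +1·(1045/633) since 633 mod 4 = 1, 1045 mod 4 = 1; sign now -1
(1045/633) = (412/633)   [reduce mod 633]
412 = 2^2·103; (2/633) = +1 since 633 mod 8 = 1, so (412/633) = (+1)^2·(103/633); sign now -1
reciprocity: (103/633) = +1·(633/103) since 103 mod 4 = 3, 633 mod 4 = 1; sign now -1
(633/103) = (15/103)   [reduce mod 103]
reciprocity: (15/103) = -1·(103/15) since 15 mod 4 = 3, 103 mod 4 = 3; sign now +1
(103/15) = (13/15)   [reduce mod 15]
reciprocity: (13/15) = +1·(15/13) since 13 mod 4 = 1, 15 mod 4 = 3; sign now +1
(15/13) = (2/13)   [reduce mod 13]
2 = 2^1·1; (2/13) = -1 since 13 mod 8 = 5, so (2/13) = (-1)^1·(1/13); sign now -1
(1/13) = 1; final value = sign = -1

-1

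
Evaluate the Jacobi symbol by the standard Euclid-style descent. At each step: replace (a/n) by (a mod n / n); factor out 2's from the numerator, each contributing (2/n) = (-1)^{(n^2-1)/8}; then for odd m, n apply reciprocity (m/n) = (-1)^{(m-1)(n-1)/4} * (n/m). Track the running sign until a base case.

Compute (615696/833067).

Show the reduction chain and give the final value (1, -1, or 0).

615696 = 2^4·38481; (2/833067) = -1 since 833067 mod 8 = 3, so (615696/833067) = (-1)^4·(38481/833067); sign now +1
reciprocity: (38481/833067) = +1·(833067/38481) since 38481 mod 4 = 1, 833067 mod 4 = 3; sign now +1
(833067/38481) = (24966/38481)   [reduce mod 38481]
24966 = 2^1·12483; (2/38481) = +1 since 38481 mod 8 = 1, so (24966/38481) = (+1)^1·(12483/38481); sign now +1
reciprocity: (12483/38481) = +1·(38481/12483) since 12483 mod 4 = 3, 38481 mod 4 = 1; sign now +1
(38481/12483) = (1032/12483)   [reduce mod 12483]
1032 = 2^3·129; (2/12483) = -1 since 12483 mod 8 = 3, so (1032/12483) = (-1)^3·(129/12483); sign now -1
reciprocity: (129/12483) = +1·(12483/129) since 129 mod 4 = 1, 12483 mod 4 = 3; sign now -1
(12483/129) = (99/129)   [reduce mod 129]
reciprocity: (99/129) = +1·(129/99) since 99 mod 4 = 3, 129 mod 4 = 1; sign now -1
(129/99) = (30/99)   [reduce mod 99]
30 = 2^1·15; (2/99) = -1 since 99 mod 8 = 3, so (30/99) = (-1)^1·(15/99); sign now +1
reciprocity: (15/99) = -1·(99/15) since 15 mod 4 = 3, 99 mod 4 = 3; sign now -1
(99/15) = (9/15)   [reduce mod 15]
reciprocity: (9/15) = +1·(15/9) since 9 mod 4 = 1, 15 mod 4 = 3; sign now -1
(15/9) = (6/9)   [reduce mod 9]
6 = 2^1·3; (2/9) = +1 since 9 mod 8 = 1, so (6/9) = (+1)^1·(3/9); sign now -1
reciprocity: (3/9) = +1·(9/3) since 3 mod 4 = 3, 9 mod 4 = 1; sign now -1
(9/3) = (0/3)   [reduce mod 3]
(0/3) = 0   [gcd(a, n) > 1]; final value = 0

0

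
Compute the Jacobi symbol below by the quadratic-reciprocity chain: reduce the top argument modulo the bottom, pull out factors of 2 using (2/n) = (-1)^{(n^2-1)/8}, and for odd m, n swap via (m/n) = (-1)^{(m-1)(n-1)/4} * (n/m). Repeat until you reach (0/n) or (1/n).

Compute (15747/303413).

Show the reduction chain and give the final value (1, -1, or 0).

-1

flip (15747/303413) -> (303413/15747): both odd, 15747 mod 4 = 3, 303413 mod 4 = 1, so the flip contributes +1; sign now +1
(303413/15747): 303413 mod 15747 = 4220, so (303413/15747) = (4220/15747)
factor out 2^2: 4220 = 2^2·1055; with 15747 mod 8 = 3, (2/15747) = -1; sign now +1; continue with (1055/15747)
flip (1055/15747) -> (15747/1055): both odd, 1055 mod 4 = 3, 15747 mod 4 = 3, so the flip contributes -1; sign now -1
(15747/1055): 15747 mod 1055 = 977, so (15747/1055) = (977/1055)
flip (977/1055) -> (1055/977): both odd, 977 mod 4 = 1, 1055 mod 4 = 3, so the flip contributes +1; sign now -1
(1055/977): 1055 mod 977 = 78, so (1055/977) = (78/977)
factor out 2^1: 78 = 2^1·39; with 977 mod 8 = 1, (2/977) = +1; sign now -1; continue with (39/977)
flip (39/977) -> (977/39): both odd, 39 mod 4 = 3, 977 mod 4 = 1, so the flip contributes +1; sign now -1
(977/39): 977 mod 39 = 2, so (977/39) = (2/39)
factor out 2^1: 2 = 2^1·1; with 39 mod 8 = 7, (2/39) = +1; sign now -1; continue with (1/39)
reached (1/39) = 1, so the symbol is -1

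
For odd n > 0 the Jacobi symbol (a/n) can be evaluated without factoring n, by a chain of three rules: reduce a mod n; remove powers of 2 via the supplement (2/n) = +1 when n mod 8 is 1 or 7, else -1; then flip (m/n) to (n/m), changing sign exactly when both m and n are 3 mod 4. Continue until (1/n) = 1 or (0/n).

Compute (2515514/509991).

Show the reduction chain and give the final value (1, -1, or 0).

1

(2515514/509991): 2515514 mod 509991 = 475550, so (2515514/509991) = (475550/509991)
factor out 2^1: 475550 = 2^1·237775; with 509991 mod 8 = 7, (2/509991) = +1; sign now +1; continue with (237775/509991)
flip (237775/509991) -> (509991/237775): both odd, 237775 mod 4 = 3, 509991 mod 4 = 3, so the flip contributes -1; sign now -1
(509991/237775): 509991 mod 237775 = 34441, so (509991/237775) = (34441/237775)
flip (34441/237775) -> (237775/34441): both odd, 34441 mod 4 = 1, 237775 mod 4 = 3, so the flip contributes +1; sign now -1
(237775/34441): 237775 mod 34441 = 31129, so (237775/34441) = (31129/34441)
flip (31129/34441) -> (34441/31129): both odd, 31129 mod 4 = 1, 34441 mod 4 = 1, so the flip contributes +1; sign now -1
(34441/31129): 34441 mod 31129 = 3312, so (34441/31129) = (3312/31129)
factor out 2^4: 3312 = 2^4·207; with 31129 mod 8 = 1, (2/31129) = +1; sign now -1; continue with (207/31129)
flip (207/31129) -> (31129/207): both odd, 207 mod 4 = 3, 31129 mod 4 = 1, so the flip contributes +1; sign now -1
(31129/207): 31129 mod 207 = 79, so (31129/207) = (79/207)
flip (79/207) -> (207/79): both odd, 79 mod 4 = 3, 207 mod 4 = 3, so the flip contributes -1; sign now +1
(207/79): 207 mod 79 = 49, so (207/79) = (49/79)
flip (49/79) -> (79/49): both odd, 49 mod 4 = 1, 79 mod 4 = 3, so the flip contributes +1; sign now +1
(79/49): 79 mod 49 = 30, so (79/49) = (30/49)
factor out 2^1: 30 = 2^1·15; with 49 mod 8 = 1, (2/49) = +1; sign now +1; continue with (15/49)
flip (15/49) -> (49/15): both odd, 15 mod 4 = 3, 49 mod 4 = 1, so the flip contributes +1; sign now +1
(49/15): 49 mod 15 = 4, so (49/15) = (4/15)
factor out 2^2: 4 = 2^2·1; with 15 mod 8 = 7, (2/15) = +1; sign now +1; continue with (1/15)
reached (1/15) = 1, so the symbol is +1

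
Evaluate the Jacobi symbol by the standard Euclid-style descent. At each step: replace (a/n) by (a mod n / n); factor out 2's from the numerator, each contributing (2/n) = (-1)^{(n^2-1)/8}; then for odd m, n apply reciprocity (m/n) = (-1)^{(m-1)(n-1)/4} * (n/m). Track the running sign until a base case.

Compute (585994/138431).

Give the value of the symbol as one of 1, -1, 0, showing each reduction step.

-1

(585994/138431) = (32270/138431)   [reduce mod 138431]
32270 = 2^1·16135; (2/138431) = +1 since 138431 mod 8 = 7, so (32270/138431) = (+1)^1·(16135/138431); sign now +1
reciprocity: (16135/138431) = -1·(138431/16135) since 16135 mod 4 = 3, 138431 mod 4 = 3; sign now -1
(138431/16135) = (9351/16135)   [reduce mod 16135]
reciprocity: (9351/16135) = -1·(16135/9351) since 9351 mod 4 = 3, 16135 mod 4 = 3; sign now +1
(16135/9351) = (6784/9351)   [reduce mod 9351]
6784 = 2^7·53; (2/9351) = +1 since 9351 mod 8 = 7, so (6784/9351) = (+1)^7·(53/9351); sign now +1
reciprocity: (53/9351) = +1·(9351/53) since 53 mod 4 = 1, 9351 mod 4 = 3; sign now +1
(9351/53) = (23/53)   [reduce mod 53]
reciprocity: (23/53) = +1·(53/23) since 23 mod 4 = 3, 53 mod 4 = 1; sign now +1
(53/23) = (7/23)   [reduce mod 23]
reciprocity: (7/23) = -1·(23/7) since 7 mod 4 = 3, 23 mod 4 = 3; sign now -1
(23/7) = (2/7)   [reduce mod 7]
2 = 2^1·1; (2/7) = +1 since 7 mod 8 = 7, so (2/7) = (+1)^1·(1/7); sign now -1
(1/7) = 1; final value = sign = -1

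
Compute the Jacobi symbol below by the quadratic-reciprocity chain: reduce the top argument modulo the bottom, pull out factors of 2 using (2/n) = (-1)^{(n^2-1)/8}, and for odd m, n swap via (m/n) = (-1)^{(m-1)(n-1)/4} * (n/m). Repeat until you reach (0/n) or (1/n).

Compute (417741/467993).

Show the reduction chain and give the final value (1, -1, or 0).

0

reciprocity: (417741/467993) = +1·(467993/417741) since 417741 mod 4 = 1, 467993 mod 4 = 1; sign now +1
(467993/417741) = (50252/417741)   [reduce mod 417741]
50252 = 2^2·12563; (2/417741) = -1 since 417741 mod 8 = 5, so (50252/417741) = (-1)^2·(12563/417741); sign now +1
reciprocity: (12563/417741) = +1·(417741/12563) since 12563 mod 4 = 3, 417741 mod 4 = 1; sign now +1
(417741/12563) = (3162/12563)   [reduce mod 12563]
3162 = 2^1·1581; (2/12563) = -1 since 12563 mod 8 = 3, so (3162/12563) = (-1)^1·(1581/12563); sign now -1
reciprocity: (1581/12563) = +1·(12563/1581) since 1581 mod 4 = 1, 12563 mod 4 = 3; sign now -1
(12563/1581) = (1496/1581)   [reduce mod 1581]
1496 = 2^3·187; (2/1581) = -1 since 1581 mod 8 = 5, so (1496/1581) = (-1)^3·(187/1581); sign now +1
reciprocity: (187/1581) = +1·(1581/187) since 187 mod 4 = 3, 1581 mod 4 = 1; sign now +1
(1581/187) = (85/187)   [reduce mod 187]
reciprocity: (85/187) = +1·(187/85) since 85 mod 4 = 1, 187 mod 4 = 3; sign now +1
(187/85) = (17/85)   [reduce mod 85]
reciprocity: (17/85) = +1·(85/17) since 17 mod 4 = 1, 85 mod 4 = 1; sign now +1
(85/17) = (0/17)   [reduce mod 17]
(0/17) = 0   [gcd(a, n) > 1]; final value = 0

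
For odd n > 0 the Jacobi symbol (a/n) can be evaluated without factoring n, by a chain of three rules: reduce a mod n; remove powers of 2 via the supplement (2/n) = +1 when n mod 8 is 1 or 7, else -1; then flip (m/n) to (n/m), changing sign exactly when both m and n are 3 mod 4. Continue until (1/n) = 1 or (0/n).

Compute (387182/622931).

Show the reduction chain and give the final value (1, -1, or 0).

1

factor out 2^1: 387182 = 2^1·193591; with 622931 mod 8 = 3, (2/622931) = -1; sign now -1; continue with (193591/622931)
flip (193591/622931) -> (622931/193591): both odd, 193591 mod 4 = 3, 622931 mod 4 = 3, so the flip contributes -1; sign now +1
(622931/193591): 622931 mod 193591 = 42158, so (622931/193591) = (42158/193591)
factor out 2^1: 42158 = 2^1·21079; with 193591 mod 8 = 7, (2/193591) = +1; sign now +1; continue with (21079/193591)
flip (21079/193591) -> (193591/21079): both odd, 21079 mod 4 = 3, 193591 mod 4 = 3, so the flip contributes -1; sign now -1
(193591/21079): 193591 mod 21079 = 3880, so (193591/21079) = (3880/21079)
factor out 2^3: 3880 = 2^3·485; with 21079 mod 8 = 7, (2/21079) = +1; sign now -1; continue with (485/21079)
flip (485/21079) -> (21079/485): both odd, 485 mod 4 = 1, 21079 mod 4 = 3, so the flip contributes +1; sign now -1
(21079/485): 21079 mod 485 = 224, so (21079/485) = (224/485)
factor out 2^5: 224 = 2^5·7; with 485 mod 8 = 5, (2/485) = -1; sign now +1; continue with (7/485)
flip (7/485) -> (485/7): both odd, 7 mod 4 = 3, 485 mod 4 = 1, so the flip contributes +1; sign now +1
(485/7): 485 mod 7 = 2, so (485/7) = (2/7)
factor out 2^1: 2 = 2^1·1; with 7 mod 8 = 7, (2/7) = +1; sign now +1; continue with (1/7)
reached (1/7) = 1, so the symbol is +1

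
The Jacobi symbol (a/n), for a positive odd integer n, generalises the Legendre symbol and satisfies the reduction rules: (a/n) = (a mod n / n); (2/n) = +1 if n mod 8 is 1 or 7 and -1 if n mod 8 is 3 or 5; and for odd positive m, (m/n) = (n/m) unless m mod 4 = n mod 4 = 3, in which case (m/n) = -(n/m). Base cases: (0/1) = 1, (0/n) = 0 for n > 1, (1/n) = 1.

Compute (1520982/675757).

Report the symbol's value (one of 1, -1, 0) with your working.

(1520982/675757): 1520982 mod 675757 = 169468, so (1520982/675757) = (169468/675757)
factor out 2^2: 169468 = 2^2·42367; with 675757 mod 8 = 5, (2/675757) = -1; sign now +1; continue with (42367/675757)
flip (42367/675757) -> (675757/42367): both odd, 42367 mod 4 = 3, 675757 mod 4 = 1, so the flip contributes +1; sign now +1
(675757/42367): 675757 mod 42367 = 40252, so (675757/42367) = (40252/42367)
factor out 2^2: 40252 = 2^2·10063; with 42367 mod 8 = 7, (2/42367) = +1; sign now +1; continue with (10063/42367)
flip (10063/42367) -> (42367/10063): both odd, 10063 mod 4 = 3, 42367 mod 4 = 3, so the flip contributes -1; sign now -1
(42367/10063): 42367 mod 10063 = 2115, so (42367/10063) = (2115/10063)
flip (2115/10063) -> (10063/2115): both odd, 2115 mod 4 = 3, 10063 mod 4 = 3, so the flip contributes -1; sign now +1
(10063/2115): 10063 mod 2115 = 1603, so (10063/2115) = (1603/2115)
flip (1603/2115) -> (2115/1603): both odd, 1603 mod 4 = 3, 2115 mod 4 = 3, so the flip contributes -1; sign now -1
(2115/1603): 2115 mod 1603 = 512, so (2115/1603) = (512/1603)
factor out 2^9: 512 = 2^9·1; with 1603 mod 8 = 3, (2/1603) = -1; sign now +1; continue with (1/1603)
reached (1/1603) = 1, so the symbol is +1

1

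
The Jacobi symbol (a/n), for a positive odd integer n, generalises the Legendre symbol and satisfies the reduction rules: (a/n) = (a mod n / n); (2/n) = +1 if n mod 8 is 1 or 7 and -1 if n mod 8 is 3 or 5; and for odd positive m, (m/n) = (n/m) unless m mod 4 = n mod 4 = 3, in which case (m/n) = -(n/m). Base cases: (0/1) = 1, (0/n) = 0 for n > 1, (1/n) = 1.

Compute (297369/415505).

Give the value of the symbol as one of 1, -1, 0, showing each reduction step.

1

reciprocity: (297369/415505) = +1·(415505/297369) since 297369 mod 4 = 1, 415505 mod 4 = 1; sign now +1
(415505/297369) = (118136/297369)   [reduce mod 297369]
118136 = 2^3·14767; (2/297369) = +1 since 297369 mod 8 = 1, so (118136/297369) = (+1)^3·(14767/297369); sign now +1
reciprocity: (14767/297369) = +1·(297369/14767) since 14767 mod 4 = 3, 297369 mod 4 = 1; sign now +1
(297369/14767) = (2029/14767)   [reduce mod 14767]
reciprocity: (2029/14767) = +1·(14767/2029) since 2029 mod 4 = 1, 14767 mod 4 = 3; sign now +1
(14767/2029) = (564/2029)   [reduce mod 2029]
564 = 2^2·141; (2/2029) = -1 since 2029 mod 8 = 5, so (564/2029) = (-1)^2·(141/2029); sign now +1
reciprocity: (141/2029) = +1·(2029/141) since 141 mod 4 = 1, 2029 mod 4 = 1; sign now +1
(2029/141) = (55/141)   [reduce mod 141]
reciprocity: (55/141) = +1·(141/55) since 55 mod 4 = 3, 141 mod 4 = 1; sign now +1
(141/55) = (31/55)   [reduce mod 55]
reciprocity: (31/55) = -1·(55/31) since 31 mod 4 = 3, 55 mod 4 = 3; sign now -1
(55/31) = (24/31)   [reduce mod 31]
24 = 2^3·3; (2/31) = +1 since 31 mod 8 = 7, so (24/31) = (+1)^3·(3/31); sign now -1
reciprocity: (3/31) = -1·(31/3) since 3 mod 4 = 3, 31 mod 4 = 3; sign now +1
(31/3) = (1/3)   [reduce mod 3]
(1/3) = 1; final value = sign = +1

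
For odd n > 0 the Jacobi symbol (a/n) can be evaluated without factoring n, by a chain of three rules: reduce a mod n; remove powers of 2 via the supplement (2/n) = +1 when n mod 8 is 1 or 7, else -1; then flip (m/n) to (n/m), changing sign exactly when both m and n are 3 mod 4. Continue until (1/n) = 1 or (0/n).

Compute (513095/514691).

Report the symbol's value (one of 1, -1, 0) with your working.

0

reciprocity: (513095/514691) = -1·(514691/513095) since 513095 mod 4 = 3, 514691 mod 4 = 3; sign now -1
(514691/513095) = (1596/513095)   [reduce mod 513095]
1596 = 2^2·399; (2/513095) = +1 since 513095 mod 8 = 7, so (1596/513095) = (+1)^2·(399/513095); sign now -1
reciprocity: (399/513095) = -1·(513095/399) since 399 mod 4 = 3, 513095 mod 4 = 3; sign now +1
(513095/399) = (380/399)   [reduce mod 399]
380 = 2^2·95; (2/399) = +1 since 399 mod 8 = 7, so (380/399) = (+1)^2·(95/399); sign now +1
reciprocity: (95/399) = -1·(399/95) since 95 mod 4 = 3, 399 mod 4 = 3; sign now -1
(399/95) = (19/95)   [reduce mod 95]
reciprocity: (19/95) = -1·(95/19) since 19 mod 4 = 3, 95 mod 4 = 3; sign now +1
(95/19) = (0/19)   [reduce mod 19]
(0/19) = 0   [gcd(a, n) > 1]; final value = 0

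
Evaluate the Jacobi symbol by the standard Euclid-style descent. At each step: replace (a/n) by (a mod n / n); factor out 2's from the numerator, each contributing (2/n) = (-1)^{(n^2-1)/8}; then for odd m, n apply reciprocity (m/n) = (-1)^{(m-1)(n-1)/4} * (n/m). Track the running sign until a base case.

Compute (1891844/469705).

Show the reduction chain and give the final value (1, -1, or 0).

(1891844/469705) = (13024/469705)   [reduce mod 469705]
13024 = 2^5·407; (2/469705) = +1 since 469705 mod 8 = 1, so (13024/469705) = (+1)^5·(407/469705); sign now +1
reciprocity: (407/469705) = +1·(469705/407) since 407 mod 4 = 3, 469705 mod 4 = 1; sign now +1
(469705/407) = (27/407)   [reduce mod 407]
reciprocity: (27/407) = -1·(407/27) since 27 mod 4 = 3, 407 mod 4 = 3; sign now -1
(407/27) = (2/27)   [reduce mod 27]
2 = 2^1·1; (2/27) = -1 since 27 mod 8 = 3, so (2/27) = (-1)^1·(1/27); sign now +1
(1/27) = 1; final value = sign = +1

1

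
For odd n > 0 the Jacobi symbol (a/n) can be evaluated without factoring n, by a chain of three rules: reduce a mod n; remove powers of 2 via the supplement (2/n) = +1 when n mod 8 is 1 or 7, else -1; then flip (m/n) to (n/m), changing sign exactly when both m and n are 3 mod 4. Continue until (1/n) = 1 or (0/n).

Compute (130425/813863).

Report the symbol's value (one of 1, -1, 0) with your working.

flip (130425/813863) -> (813863/130425): both odd, 130425 mod 4 = 1, 813863 mod 4 = 3, so the flip contributes +1; sign now +1
(813863/130425): 813863 mod 130425 = 31313, so (813863/130425) = (31313/130425)
flip (31313/130425) -> (130425/31313): both odd, 31313 mod 4 = 1, 130425 mod 4 = 1, so the flip contributes +1; sign now +1
(130425/31313): 130425 mod 31313 = 5173, so (130425/31313) = (5173/31313)
flip (5173/31313) -> (31313/5173): both odd, 5173 mod 4 = 1, 31313 mod 4 = 1, so the flip contributes +1; sign now +1
(31313/5173): 31313 mod 5173 = 275, so (31313/5173) = (275/5173)
flip (275/5173) -> (5173/275): both odd, 275 mod 4 = 3, 5173 mod 4 = 1, so the flip contributes +1; sign now +1
(5173/275): 5173 mod 275 = 223, so (5173/275) = (223/275)
flip (223/275) -> (275/223): both odd, 223 mod 4 = 3, 275 mod 4 = 3, so the flip contributes -1; sign now -1
(275/223): 275 mod 223 = 52, so (275/223) = (52/223)
factor out 2^2: 52 = 2^2·13; with 223 mod 8 = 7, (2/223) = +1; sign now -1; continue with (13/223)
flip (13/223) -> (223/13): both odd, 13 mod 4 = 1, 223 mod 4 = 3, so the flip contributes +1; sign now -1
(223/13): 223 mod 13 = 2, so (223/13) = (2/13)
factor out 2^1: 2 = 2^1·1; with 13 mod 8 = 5, (2/13) = -1; sign now +1; continue with (1/13)
reached (1/13) = 1, so the symbol is +1

1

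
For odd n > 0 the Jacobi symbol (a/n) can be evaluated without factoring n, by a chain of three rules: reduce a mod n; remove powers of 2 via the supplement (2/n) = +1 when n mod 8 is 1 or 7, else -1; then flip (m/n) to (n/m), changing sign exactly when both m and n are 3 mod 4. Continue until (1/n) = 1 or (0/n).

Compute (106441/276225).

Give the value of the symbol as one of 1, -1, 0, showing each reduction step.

reciprocity: (106441/276225) = +1·(276225/106441) since 106441 mod 4 = 1, 276225 mod 4 = 1; sign now +1
(276225/106441) = (63343/106441)   [reduce mod 106441]
reciprocity: (63343/106441) = +1·(106441/63343) since 63343 mod 4 = 3, 106441 mod 4 = 1; sign now +1
(106441/63343) = (43098/63343)   [reduce mod 63343]
43098 = 2^1·21549; (2/63343) = +1 since 63343 mod 8 = 7, so (43098/63343) = (+1)^1·(21549/63343); sign now +1
reciprocity: (21549/63343) = +1·(63343/21549) since 21549 mod 4 = 1, 63343 mod 4 = 3; sign now +1
(63343/21549) = (20245/21549)   [reduce mod 21549]
reciprocity: (20245/21549) = +1·(21549/20245) since 20245 mod 4 = 1, 21549 mod 4 = 1; sign now +1
(21549/20245) = (1304/20245)   [reduce mod 20245]
1304 = 2^3·163; (2/20245) = -1 since 20245 mod 8 = 5, so (1304/20245) = (-1)^3·(163/20245); sign now -1
reciprocity: (163/20245) = +1·(20245/163) since 163 mod 4 = 3, 20245 mod 4 = 1; sign now -1
(20245/163) = (33/163)   [reduce mod 163]
reciprocity: (33/163) = +1·(163/33) since 33 mod 4 = 1, 163 mod 4 = 3; sign now -1
(163/33) = (31/33)   [reduce mod 33]
reciprocity: (31/33) = +1·(33/31) since 31 mod 4 = 3, 33 mod 4 = 1; sign now -1
(33/31) = (2/31)   [reduce mod 31]
2 = 2^1·1; (2/31) = +1 since 31 mod 8 = 7, so (2/31) = (+1)^1·(1/31); sign now -1
(1/31) = 1; final value = sign = -1

-1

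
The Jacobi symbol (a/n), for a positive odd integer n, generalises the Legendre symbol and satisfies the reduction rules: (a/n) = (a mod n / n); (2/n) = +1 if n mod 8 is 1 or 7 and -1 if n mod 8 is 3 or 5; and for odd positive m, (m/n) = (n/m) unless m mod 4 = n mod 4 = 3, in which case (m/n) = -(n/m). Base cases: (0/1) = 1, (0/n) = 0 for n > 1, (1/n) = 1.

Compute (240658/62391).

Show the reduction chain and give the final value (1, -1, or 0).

-1

(240658/62391) = (53485/62391)   [reduce mod 62391]
reciprocity: (53485/62391) = +1·(62391/53485) since 53485 mod 4 = 1, 62391 mod 4 = 3; sign now +1
(62391/53485) = (8906/53485)   [reduce mod 53485]
8906 = 2^1·4453; (2/53485) = -1 since 53485 mod 8 = 5, so (8906/53485) = (-1)^1·(4453/53485); sign now -1
reciprocity: (4453/53485) = +1·(53485/4453) since 4453 mod 4 = 1, 53485 mod 4 = 1; sign now -1
(53485/4453) = (49/4453)   [reduce mod 4453]
reciprocity: (49/4453) = +1·(4453/49) since 49 mod 4 = 1, 4453 mod 4 = 1; sign now -1
(4453/49) = (43/49)   [reduce mod 49]
reciprocity: (43/49) = +1·(49/43) since 43 mod 4 = 3, 49 mod 4 = 1; sign now -1
(49/43) = (6/43)   [reduce mod 43]
6 = 2^1·3; (2/43) = -1 since 43 mod 8 = 3, so (6/43) = (-1)^1·(3/43); sign now +1
reciprocity: (3/43) = -1·(43/3) since 3 mod 4 = 3, 43 mod 4 = 3; sign now -1
(43/3) = (1/3)   [reduce mod 3]
(1/3) = 1; final value = sign = -1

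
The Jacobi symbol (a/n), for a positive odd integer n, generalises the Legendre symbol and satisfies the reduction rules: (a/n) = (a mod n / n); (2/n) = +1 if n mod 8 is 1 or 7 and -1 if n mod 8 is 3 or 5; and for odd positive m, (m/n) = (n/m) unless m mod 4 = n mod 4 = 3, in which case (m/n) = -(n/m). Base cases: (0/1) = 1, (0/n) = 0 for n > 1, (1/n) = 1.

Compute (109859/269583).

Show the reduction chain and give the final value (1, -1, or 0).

reciprocity: (109859/269583) = -1·(269583/109859) since 109859 mod 4 = 3, 269583 mod 4 = 3; sign now -1
(269583/109859) = (49865/109859)   [reduce mod 109859]
reciprocity: (49865/109859) = +1·(109859/49865) since 49865 mod 4 = 1, 109859 mod 4 = 3; sign now -1
(109859/49865) = (10129/49865)   [reduce mod 49865]
reciprocity: (10129/49865) = +1·(49865/10129) since 10129 mod 4 = 1, 49865 mod 4 = 1; sign now -1
(49865/10129) = (9349/10129)   [reduce mod 10129]
reciprocity: (9349/10129) = +1·(10129/9349) since 9349 mod 4 = 1, 10129 mod 4 = 1; sign now -1
(10129/9349) = (780/9349)   [reduce mod 9349]
780 = 2^2·195; (2/9349) = -1 since 9349 mod 8 = 5, so (780/9349) = (-1)^2·(195/9349); sign now -1
reciprocity: (195/9349) = +1·(9349/195) since 195 mod 4 = 3, 9349 mod 4 = 1; sign now -1
(9349/195) = (184/195)   [reduce mod 195]
184 = 2^3·23; (2/195) = -1 since 195 mod 8 = 3, so (184/195) = (-1)^3·(23/195); sign now +1
reciprocity: (23/195) = -1·(195/23) since 23 mod 4 = 3, 195 mod 4 = 3; sign now -1
(195/23) = (11/23)   [reduce mod 23]
reciprocity: (11/23) = -1·(23/11) since 11 mod 4 = 3, 23 mod 4 = 3; sign now +1
(23/11) = (1/11)   [reduce mod 11]
(1/11) = 1; final value = sign = +1

1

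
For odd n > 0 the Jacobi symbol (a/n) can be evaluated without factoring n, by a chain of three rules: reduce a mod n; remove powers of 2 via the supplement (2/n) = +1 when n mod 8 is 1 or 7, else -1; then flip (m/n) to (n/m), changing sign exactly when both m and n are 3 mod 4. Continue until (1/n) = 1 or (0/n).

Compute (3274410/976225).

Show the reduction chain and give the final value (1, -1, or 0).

0

(3274410/976225) = (345735/976225)   [reduce mod 976225]
reciprocity: (345735/976225) = +1·(976225/345735) since 345735 mod 4 = 3, 976225 mod 4 = 1; sign now +1
(976225/345735) = (284755/345735)   [reduce mod 345735]
reciprocity: (284755/345735) = -1·(345735/284755) since 284755 mod 4 = 3, 345735 mod 4 = 3; sign now -1
(345735/284755) = (60980/284755)   [reduce mod 284755]
60980 = 2^2·15245; (2/284755) = -1 since 284755 mod 8 = 3, so (60980/284755) = (-1)^2·(15245/284755); sign now -1
reciprocity: (15245/284755) = +1·(284755/15245) since 15245 mod 4 = 1, 284755 mod 4 = 3; sign now -1
(284755/15245) = (10345/15245)   [reduce mod 15245]
reciprocity: (10345/15245) = +1·(15245/10345) since 10345 mod 4 = 1, 15245 mod 4 = 1; sign now -1
(15245/10345) = (4900/10345)   [reduce mod 10345]
4900 = 2^2·1225; (2/10345) = +1 since 10345 mod 8 = 1, so (4900/10345) = (+1)^2·(1225/10345); sign now -1
reciprocity: (1225/10345) = +1·(10345/1225) since 1225 mod 4 = 1, 10345 mod 4 = 1; sign now -1
(10345/1225) = (545/1225)   [reduce mod 1225]
reciprocity: (545/1225) = +1·(1225/545) since 545 mod 4 = 1, 1225 mod 4 = 1; sign now -1
(1225/545) = (135/545)   [reduce mod 545]
reciprocity: (135/545) = +1·(545/135) since 135 mod 4 = 3, 545 mod 4 = 1; sign now -1
(545/135) = (5/135)   [reduce mod 135]
reciprocity: (5/135) = +1·(135/5) since 5 mod 4 = 1, 135 mod 4 = 3; sign now -1
(135/5) = (0/5)   [reduce mod 5]
(0/5) = 0   [gcd(a, n) > 1]; final value = 0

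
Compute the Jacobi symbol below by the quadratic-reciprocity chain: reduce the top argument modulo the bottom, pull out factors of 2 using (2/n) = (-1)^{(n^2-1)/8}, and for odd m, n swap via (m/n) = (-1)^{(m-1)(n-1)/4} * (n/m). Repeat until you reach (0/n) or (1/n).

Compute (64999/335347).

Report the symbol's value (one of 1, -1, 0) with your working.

flip (64999/335347) -> (335347/64999): both odd, 64999 mod 4 = 3, 335347 mod 4 = 3, so the flip contributes -1; sign now -1
(335347/64999): 335347 mod 64999 = 10352, so (335347/64999) = (10352/64999)
factor out 2^4: 10352 = 2^4·647; with 64999 mod 8 = 7, (2/64999) = +1; sign now -1; continue with (647/64999)
flip (647/64999) -> (64999/647): both odd, 647 mod 4 = 3, 64999 mod 4 = 3, so the flip contributes -1; sign now +1
(64999/647): 64999 mod 647 = 299, so (64999/647) = (299/647)
flip (299/647) -> (647/299): both odd, 299 mod 4 = 3, 647 mod 4 = 3, so the flip contributes -1; sign now -1
(647/299): 647 mod 299 = 49, so (647/299) = (49/299)
flip (49/299) -> (299/49): both odd, 49 mod 4 = 1, 299 mod 4 = 3, so the flip contributes +1; sign now -1
(299/49): 299 mod 49 = 5, so (299/49) = (5/49)
flip (5/49) -> (49/5): both odd, 5 mod 4 = 1, 49 mod 4 = 1, so the flip contributes +1; sign now -1
(49/5): 49 mod 5 = 4, so (49/5) = (4/5)
factor out 2^2: 4 = 2^2·1; with 5 mod 8 = 5, (2/5) = -1; sign now -1; continue with (1/5)
reached (1/5) = 1, so the symbol is -1

-1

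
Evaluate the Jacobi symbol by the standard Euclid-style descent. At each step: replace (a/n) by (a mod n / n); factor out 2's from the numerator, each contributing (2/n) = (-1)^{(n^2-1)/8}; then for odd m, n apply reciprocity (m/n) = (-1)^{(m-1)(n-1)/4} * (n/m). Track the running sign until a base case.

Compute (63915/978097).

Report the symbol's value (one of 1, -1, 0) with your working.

flip (63915/978097) -> (978097/63915): both odd, 63915 mod 4 = 3, 978097 mod 4 = 1, so the flip contributes +1; sign now +1
(978097/63915): 978097 mod 63915 = 19372, so (978097/63915) = (19372/63915)
factor out 2^2: 19372 = 2^2·4843; with 63915 mod 8 = 3, (2/63915) = -1; sign now +1; continue with (4843/63915)
flip (4843/63915) -> (63915/4843): both odd, 4843 mod 4 = 3, 63915 mod 4 = 3, so the flip contributes -1; sign now -1
(63915/4843): 63915 mod 4843 = 956, so (63915/4843) = (956/4843)
factor out 2^2: 956 = 2^2·239; with 4843 mod 8 = 3, (2/4843) = -1; sign now -1; continue with (239/4843)
flip (239/4843) -> (4843/239): both odd, 239 mod 4 = 3, 4843 mod 4 = 3, so the flip contributes -1; sign now +1
(4843/239): 4843 mod 239 = 63, so (4843/239) = (63/239)
flip (63/239) -> (239/63): both odd, 63 mod 4 = 3, 239 mod 4 = 3, so the flip contributes -1; sign now -1
(239/63): 239 mod 63 = 50, so (239/63) = (50/63)
factor out 2^1: 50 = 2^1·25; with 63 mod 8 = 7, (2/63) = +1; sign now -1; continue with (25/63)
flip (25/63) -> (63/25): both odd, 25 mod 4 = 1, 63 mod 4 = 3, so the flip contributes +1; sign now -1
(63/25): 63 mod 25 = 13, so (63/25) = (13/25)
flip (13/25) -> (25/13): both odd, 13 mod 4 = 1, 25 mod 4 = 1, so the flip contributes +1; sign now -1
(25/13): 25 mod 13 = 12, so (25/13) = (12/13)
factor out 2^2: 12 = 2^2·3; with 13 mod 8 = 5, (2/13) = -1; sign now -1; continue with (3/13)
flip (3/13) -> (13/3): both odd, 3 mod 4 = 3, 13 mod 4 = 1, so the flip contributes +1; sign now -1
(13/3): 13 mod 3 = 1, so (13/3) = (1/3)
reached (1/3) = 1, so the symbol is -1

-1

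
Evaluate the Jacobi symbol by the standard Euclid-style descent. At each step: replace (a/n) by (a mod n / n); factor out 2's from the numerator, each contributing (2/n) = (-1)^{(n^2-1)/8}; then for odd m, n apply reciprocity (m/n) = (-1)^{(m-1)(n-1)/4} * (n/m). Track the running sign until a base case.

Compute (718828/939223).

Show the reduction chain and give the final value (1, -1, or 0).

factor out 2^2: 718828 = 2^2·179707; with 939223 mod 8 = 7, (2/939223) = +1; sign now +1; continue with (179707/939223)
flip (179707/939223) -> (939223/179707): both odd, 179707 mod 4 = 3, 939223 mod 4 = 3, so the flip contributes -1; sign now -1
(939223/179707): 939223 mod 179707 = 40688, so (939223/179707) = (40688/179707)
factor out 2^4: 40688 = 2^4·2543; with 179707 mod 8 = 3, (2/179707) = -1; sign now -1; continue with (2543/179707)
flip (2543/179707) -> (179707/2543): both odd, 2543 mod 4 = 3, 179707 mod 4 = 3, so the flip contributes -1; sign now +1
(179707/2543): 179707 mod 2543 = 1697, so (179707/2543) = (1697/2543)
flip (1697/2543) -> (2543/1697): both odd, 1697 mod 4 = 1, 2543 mod 4 = 3, so the flip contributes +1; sign now +1
(2543/1697): 2543 mod 1697 = 846, so (2543/1697) = (846/1697)
factor out 2^1: 846 = 2^1·423; with 1697 mod 8 = 1, (2/1697) = +1; sign now +1; continue with (423/1697)
flip (423/1697) -> (1697/423): both odd, 423 mod 4 = 3, 1697 mod 4 = 1, so the flip contributes +1; sign now +1
(1697/423): 1697 mod 423 = 5, so (1697/423) = (5/423)
flip (5/423) -> (423/5): both odd, 5 mod 4 = 1, 423 mod 4 = 3, so the flip contributes +1; sign now +1
(423/5): 423 mod 5 = 3, so (423/5) = (3/5)
flip (3/5) -> (5/3): both odd, 3 mod 4 = 3, 5 mod 4 = 1, so the flip contributes +1; sign now +1
(5/3): 5 mod 3 = 2, so (5/3) = (2/3)
factor out 2^1: 2 = 2^1·1; with 3 mod 8 = 3, (2/3) = -1; sign now -1; continue with (1/3)
reached (1/3) = 1, so the symbol is -1

-1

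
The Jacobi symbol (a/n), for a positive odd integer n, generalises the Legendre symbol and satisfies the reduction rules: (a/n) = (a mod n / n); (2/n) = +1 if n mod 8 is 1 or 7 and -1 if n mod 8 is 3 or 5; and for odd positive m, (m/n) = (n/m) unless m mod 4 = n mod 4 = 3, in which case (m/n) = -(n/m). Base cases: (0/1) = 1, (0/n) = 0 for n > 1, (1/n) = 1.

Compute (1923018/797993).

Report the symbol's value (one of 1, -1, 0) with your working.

-1

(1923018/797993) = (327032/797993)   [reduce mod 797993]
327032 = 2^3·40879; (2/797993) = +1 since 797993 mod 8 = 1, so (327032/797993) = (+1)^3·(40879/797993); sign now +1
reciprocity: (40879/797993) = +1·(797993/40879) since 40879 mod 4 = 3, 797993 mod 4 = 1; sign now +1
(797993/40879) = (21292/40879)   [reduce mod 40879]
21292 = 2^2·5323; (2/40879) = +1 since 40879 mod 8 = 7, so (21292/40879) = (+1)^2·(5323/40879); sign now +1
reciprocity: (5323/40879) = -1·(40879/5323) since 5323 mod 4 = 3, 40879 mod 4 = 3; sign now -1
(40879/5323) = (3618/5323)   [reduce mod 5323]
3618 = 2^1·1809; (2/5323) = -1 since 5323 mod 8 = 3, so (3618/5323) = (-1)^1·(1809/5323); sign now +1
reciprocity: (1809/5323) = +1·(5323/1809) since 1809 mod 4 = 1, 5323 mod 4 = 3; sign now +1
(5323/1809) = (1705/1809)   [reduce mod 1809]
reciprocity: (1705/1809) = +1·(1809/1705) since 1705 mod 4 = 1, 1809 mod 4 = 1; sign now +1
(1809/1705) = (104/1705)   [reduce mod 1705]
104 = 2^3·13; (2/1705) = +1 since 1705 mod 8 = 1, so (104/1705) = (+1)^3·(13/1705); sign now +1
reciprocity: (13/1705) = +1·(1705/13) since 13 mod 4 = 1, 1705 mod 4 = 1; sign now +1
(1705/13) = (2/13)   [reduce mod 13]
2 = 2^1·1; (2/13) = -1 since 13 mod 8 = 5, so (2/13) = (-1)^1·(1/13); sign now -1
(1/13) = 1; final value = sign = -1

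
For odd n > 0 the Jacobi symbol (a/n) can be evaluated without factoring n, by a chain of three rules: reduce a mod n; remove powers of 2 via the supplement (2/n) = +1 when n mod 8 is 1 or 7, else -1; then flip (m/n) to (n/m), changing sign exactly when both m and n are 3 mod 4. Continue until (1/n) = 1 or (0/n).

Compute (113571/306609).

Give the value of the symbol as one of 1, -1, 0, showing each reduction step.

0

reciprocity: (113571/306609) = +1·(306609/113571) since 113571 mod 4 = 3, 306609 mod 4 = 1; sign now +1
(306609/113571) = (79467/113571)   [reduce mod 113571]
reciprocity: (79467/113571) = -1·(113571/79467) since 79467 mod 4 = 3, 113571 mod 4 = 3; sign now -1
(113571/79467) = (34104/79467)   [reduce mod 79467]
34104 = 2^3·4263; (2/79467) = -1 since 79467 mod 8 = 3, so (34104/79467) = (-1)^3·(4263/79467); sign now +1
reciprocity: (4263/79467) = -1·(79467/4263) since 4263 mod 4 = 3, 79467 mod 4 = 3; sign now -1
(79467/4263) = (2733/4263)   [reduce mod 4263]
reciprocity: (2733/4263) = +1·(4263/2733) since 2733 mod 4 = 1, 4263 mod 4 = 3; sign now -1
(4263/2733) = (1530/2733)   [reduce mod 2733]
1530 = 2^1·765; (2/2733) = -1 since 2733 mod 8 = 5, so (1530/2733) = (-1)^1·(765/2733); sign now +1
reciprocity: (765/2733) = +1·(2733/765) since 765 mod 4 = 1, 2733 mod 4 = 1; sign now +1
(2733/765) = (438/765)   [reduce mod 765]
438 = 2^1·219; (2/765) = -1 since 765 mod 8 = 5, so (438/765) = (-1)^1·(219/765); sign now -1
reciprocity: (219/765) = +1·(765/219) since 219 mod 4 = 3, 765 mod 4 = 1; sign now -1
(765/219) = (108/219)   [reduce mod 219]
108 = 2^2·27; (2/219) = -1 since 219 mod 8 = 3, so (108/219) = (-1)^2·(27/219); sign now -1
reciprocity: (27/219) = -1·(219/27) since 27 mod 4 = 3, 219 mod 4 = 3; sign now +1
(219/27) = (3/27)   [reduce mod 27]
reciprocity: (3/27) = -1·(27/3) since 3 mod 4 = 3, 27 mod 4 = 3; sign now -1
(27/3) = (0/3)   [reduce mod 3]
(0/3) = 0   [gcd(a, n) > 1]; final value = 0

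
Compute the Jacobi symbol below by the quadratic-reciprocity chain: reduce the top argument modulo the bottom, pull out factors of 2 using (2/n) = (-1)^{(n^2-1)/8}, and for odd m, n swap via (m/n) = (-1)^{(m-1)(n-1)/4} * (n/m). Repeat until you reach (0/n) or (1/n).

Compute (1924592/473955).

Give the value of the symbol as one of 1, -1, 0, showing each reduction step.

(1924592/473955) = (28772/473955)   [reduce mod 473955]
28772 = 2^2·7193; (2/473955) = -1 since 473955 mod 8 = 3, so (28772/473955) = (-1)^2·(7193/473955); sign now +1
reciprocity: (7193/473955) = +1·(473955/7193) since 7193 mod 4 = 1, 473955 mod 4 = 3; sign now +1
(473955/7193) = (6410/7193)   [reduce mod 7193]
6410 = 2^1·3205; (2/7193) = +1 since 7193 mod 8 = 1, so (6410/7193) = (+1)^1·(3205/7193); sign now +1
reciprocity: (3205/7193) = +1·(7193/3205) since 3205 mod 4 = 1, 7193 mod 4 = 1; sign now +1
(7193/3205) = (783/3205)   [reduce mod 3205]
reciprocity: (783/3205) = +1·(3205/783) since 783 mod 4 = 3, 3205 mod 4 = 1; sign now +1
(3205/783) = (73/783)   [reduce mod 783]
reciprocity: (73/783) = +1·(783/73) since 73 mod 4 = 1, 783 mod 4 = 3; sign now +1
(783/73) = (53/73)   [reduce mod 73]
reciprocity: (53/73) = +1·(73/53) since 53 mod 4 = 1, 73 mod 4 = 1; sign now +1
(73/53) = (20/53)   [reduce mod 53]
20 = 2^2·5; (2/53) = -1 since 53 mod 8 = 5, so (20/53) = (-1)^2·(5/53); sign now +1
reciprocity: (5/53) = +1·(53/5) since 5 mod 4 = 1, 53 mod 4 = 1; sign now +1
(53/5) = (3/5)   [reduce mod 5]
reciprocity: (3/5) = +1·(5/3) since 3 mod 4 = 3, 5 mod 4 = 1; sign now +1
(5/3) = (2/3)   [reduce mod 3]
2 = 2^1·1; (2/3) = -1 since 3 mod 8 = 3, so (2/3) = (-1)^1·(1/3); sign now -1
(1/3) = 1; final value = sign = -1

-1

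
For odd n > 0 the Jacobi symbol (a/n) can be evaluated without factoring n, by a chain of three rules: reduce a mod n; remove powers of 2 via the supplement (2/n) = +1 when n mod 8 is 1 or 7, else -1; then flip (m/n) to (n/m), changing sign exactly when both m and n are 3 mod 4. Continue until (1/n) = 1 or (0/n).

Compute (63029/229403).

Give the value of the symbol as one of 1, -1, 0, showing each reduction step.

flip (63029/229403) -> (229403/63029): both odd, 63029 mod 4 = 1, 229403 mod 4 = 3, so the flip contributes +1; sign now +1
(229403/63029): 229403 mod 63029 = 40316, so (229403/63029) = (40316/63029)
factor out 2^2: 40316 = 2^2·10079; with 63029 mod 8 = 5, (2/63029) = -1; sign now +1; continue with (10079/63029)
flip (10079/63029) -> (63029/10079): both odd, 10079 mod 4 = 3, 63029 mod 4 = 1, so the flip contributes +1; sign now +1
(63029/10079): 63029 mod 10079 = 2555, so (63029/10079) = (2555/10079)
flip (2555/10079) -> (10079/2555): both odd, 2555 mod 4 = 3, 10079 mod 4 = 3, so the flip contributes -1; sign now -1
(10079/2555): 10079 mod 2555 = 2414, so (10079/2555) = (2414/2555)
factor out 2^1: 2414 = 2^1·1207; with 2555 mod 8 = 3, (2/2555) = -1; sign now +1; continue with (1207/2555)
flip (1207/2555) -> (2555/1207): both odd, 1207 mod 4 = 3, 2555 mod 4 = 3, so the flip contributes -1; sign now -1
(2555/1207): 2555 mod 1207 = 141, so (2555/1207) = (141/1207)
flip (141/1207) -> (1207/141): both odd, 141 mod 4 = 1, 1207 mod 4 = 3, so the flip contributes +1; sign now -1
(1207/141): 1207 mod 141 = 79, so (1207/141) = (79/141)
flip (79/141) -> (141/79): both odd, 79 mod 4 = 3, 141 mod 4 = 1, so the flip contributes +1; sign now -1
(141/79): 141 mod 79 = 62, so (141/79) = (62/79)
factor out 2^1: 62 = 2^1·31; with 79 mod 8 = 7, (2/79) = +1; sign now -1; continue with (31/79)
flip (31/79) -> (79/31): both odd, 31 mod 4 = 3, 79 mod 4 = 3, so the flip contributes -1; sign now +1
(79/31): 79 mod 31 = 17, so (79/31) = (17/31)
flip (17/31) -> (31/17): both odd, 17 mod 4 = 1, 31 mod 4 = 3, so the flip contributes +1; sign now +1
(31/17): 31 mod 17 = 14, so (31/17) = (14/17)
factor out 2^1: 14 = 2^1·7; with 17 mod 8 = 1, (2/17) = +1; sign now +1; continue with (7/17)
flip (7/17) -> (17/7): both odd, 7 mod 4 = 3, 17 mod 4 = 1, so the flip contributes +1; sign now +1
(17/7): 17 mod 7 = 3, so (17/7) = (3/7)
flip (3/7) -> (7/3): both odd, 3 mod 4 = 3, 7 mod 4 = 3, so the flip contributes -1; sign now -1
(7/3): 7 mod 3 = 1, so (7/3) = (1/3)
reached (1/3) = 1, so the symbol is -1

-1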